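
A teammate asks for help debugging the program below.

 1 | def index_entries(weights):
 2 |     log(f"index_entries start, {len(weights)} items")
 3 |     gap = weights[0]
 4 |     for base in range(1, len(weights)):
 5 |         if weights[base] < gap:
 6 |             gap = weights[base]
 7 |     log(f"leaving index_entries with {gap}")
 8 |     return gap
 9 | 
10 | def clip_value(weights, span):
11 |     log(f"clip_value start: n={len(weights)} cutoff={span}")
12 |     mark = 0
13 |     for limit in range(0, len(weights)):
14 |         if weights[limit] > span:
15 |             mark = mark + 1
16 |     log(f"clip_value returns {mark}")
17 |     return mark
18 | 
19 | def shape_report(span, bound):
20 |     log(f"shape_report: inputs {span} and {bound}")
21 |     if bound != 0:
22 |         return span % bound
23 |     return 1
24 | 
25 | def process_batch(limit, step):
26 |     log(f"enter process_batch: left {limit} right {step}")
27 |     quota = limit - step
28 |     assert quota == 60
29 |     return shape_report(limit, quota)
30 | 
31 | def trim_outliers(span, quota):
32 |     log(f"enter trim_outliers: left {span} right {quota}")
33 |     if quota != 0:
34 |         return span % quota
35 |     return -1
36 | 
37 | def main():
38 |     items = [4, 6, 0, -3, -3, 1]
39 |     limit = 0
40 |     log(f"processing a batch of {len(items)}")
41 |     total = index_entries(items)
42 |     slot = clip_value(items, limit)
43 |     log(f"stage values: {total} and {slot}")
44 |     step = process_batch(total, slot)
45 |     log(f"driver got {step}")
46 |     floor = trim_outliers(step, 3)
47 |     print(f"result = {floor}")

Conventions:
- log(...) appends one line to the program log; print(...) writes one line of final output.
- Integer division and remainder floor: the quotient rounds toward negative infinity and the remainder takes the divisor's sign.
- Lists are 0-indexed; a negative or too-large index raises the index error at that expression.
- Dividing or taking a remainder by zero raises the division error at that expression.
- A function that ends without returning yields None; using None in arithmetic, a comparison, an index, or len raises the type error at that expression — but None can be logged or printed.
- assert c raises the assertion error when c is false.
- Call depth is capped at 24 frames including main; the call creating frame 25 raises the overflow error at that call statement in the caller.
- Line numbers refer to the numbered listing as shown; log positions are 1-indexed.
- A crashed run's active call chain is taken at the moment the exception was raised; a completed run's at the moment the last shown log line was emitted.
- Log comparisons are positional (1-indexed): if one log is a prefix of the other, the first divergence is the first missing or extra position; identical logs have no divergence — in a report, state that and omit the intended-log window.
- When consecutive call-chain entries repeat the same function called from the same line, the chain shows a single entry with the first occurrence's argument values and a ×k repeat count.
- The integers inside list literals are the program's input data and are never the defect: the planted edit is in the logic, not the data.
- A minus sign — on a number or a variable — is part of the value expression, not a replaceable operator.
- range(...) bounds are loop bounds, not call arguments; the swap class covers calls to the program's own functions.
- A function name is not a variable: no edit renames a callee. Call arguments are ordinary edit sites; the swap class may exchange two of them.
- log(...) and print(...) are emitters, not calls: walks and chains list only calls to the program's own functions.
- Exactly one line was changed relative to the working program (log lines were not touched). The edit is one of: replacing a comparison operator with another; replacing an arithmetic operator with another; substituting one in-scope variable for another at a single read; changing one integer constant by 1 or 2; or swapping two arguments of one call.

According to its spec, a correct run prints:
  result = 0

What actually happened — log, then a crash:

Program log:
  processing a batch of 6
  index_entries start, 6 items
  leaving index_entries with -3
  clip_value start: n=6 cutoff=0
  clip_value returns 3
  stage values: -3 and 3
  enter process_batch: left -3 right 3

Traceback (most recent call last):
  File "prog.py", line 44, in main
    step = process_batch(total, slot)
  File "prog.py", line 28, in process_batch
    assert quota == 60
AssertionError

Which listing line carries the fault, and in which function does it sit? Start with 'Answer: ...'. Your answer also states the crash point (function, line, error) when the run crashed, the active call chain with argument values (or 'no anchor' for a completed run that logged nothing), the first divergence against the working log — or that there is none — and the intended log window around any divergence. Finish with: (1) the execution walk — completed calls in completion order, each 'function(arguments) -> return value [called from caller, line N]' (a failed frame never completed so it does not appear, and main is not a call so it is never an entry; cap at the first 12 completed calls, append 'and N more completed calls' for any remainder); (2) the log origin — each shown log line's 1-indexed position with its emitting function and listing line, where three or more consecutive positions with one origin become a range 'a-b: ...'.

Answer: the defect is in process_batch at line 28.
The tell: The shown log is a 7-line prefix of the intended one, whose next entry is 'shape_report: inputs -3 and -6'.
Crash: process_batch, line 28, AssertionError.
Call chain: main -> process_batch(-3, 3) (called at line 44).
First divergence: position 8 — after 7 matching lines the faulty run goes silent; intended next line 'shape_report: inputs -3 and -6'.
Intended log window:
  6: stage values: -3 and 3
  7: enter process_batch: left -3 right 3
  8: shape_report: inputs -3 and -6
  9: driver got -3
Execution walk:
  index_entries([4, 6, 0, -3, -3, 1]) -> -3  [called from main, line 41]
  clip_value([4, 6, 0, -3, -3, 1], 0) -> 3  [called from main, line 42]
Log line origins:
  1: from main, line 40
  2: from index_entries, line 2
  3: from index_entries, line 7
  4: from clip_value, line 11
  5: from clip_value, line 16
  6: from main, line 43
  7: from process_batch, line 26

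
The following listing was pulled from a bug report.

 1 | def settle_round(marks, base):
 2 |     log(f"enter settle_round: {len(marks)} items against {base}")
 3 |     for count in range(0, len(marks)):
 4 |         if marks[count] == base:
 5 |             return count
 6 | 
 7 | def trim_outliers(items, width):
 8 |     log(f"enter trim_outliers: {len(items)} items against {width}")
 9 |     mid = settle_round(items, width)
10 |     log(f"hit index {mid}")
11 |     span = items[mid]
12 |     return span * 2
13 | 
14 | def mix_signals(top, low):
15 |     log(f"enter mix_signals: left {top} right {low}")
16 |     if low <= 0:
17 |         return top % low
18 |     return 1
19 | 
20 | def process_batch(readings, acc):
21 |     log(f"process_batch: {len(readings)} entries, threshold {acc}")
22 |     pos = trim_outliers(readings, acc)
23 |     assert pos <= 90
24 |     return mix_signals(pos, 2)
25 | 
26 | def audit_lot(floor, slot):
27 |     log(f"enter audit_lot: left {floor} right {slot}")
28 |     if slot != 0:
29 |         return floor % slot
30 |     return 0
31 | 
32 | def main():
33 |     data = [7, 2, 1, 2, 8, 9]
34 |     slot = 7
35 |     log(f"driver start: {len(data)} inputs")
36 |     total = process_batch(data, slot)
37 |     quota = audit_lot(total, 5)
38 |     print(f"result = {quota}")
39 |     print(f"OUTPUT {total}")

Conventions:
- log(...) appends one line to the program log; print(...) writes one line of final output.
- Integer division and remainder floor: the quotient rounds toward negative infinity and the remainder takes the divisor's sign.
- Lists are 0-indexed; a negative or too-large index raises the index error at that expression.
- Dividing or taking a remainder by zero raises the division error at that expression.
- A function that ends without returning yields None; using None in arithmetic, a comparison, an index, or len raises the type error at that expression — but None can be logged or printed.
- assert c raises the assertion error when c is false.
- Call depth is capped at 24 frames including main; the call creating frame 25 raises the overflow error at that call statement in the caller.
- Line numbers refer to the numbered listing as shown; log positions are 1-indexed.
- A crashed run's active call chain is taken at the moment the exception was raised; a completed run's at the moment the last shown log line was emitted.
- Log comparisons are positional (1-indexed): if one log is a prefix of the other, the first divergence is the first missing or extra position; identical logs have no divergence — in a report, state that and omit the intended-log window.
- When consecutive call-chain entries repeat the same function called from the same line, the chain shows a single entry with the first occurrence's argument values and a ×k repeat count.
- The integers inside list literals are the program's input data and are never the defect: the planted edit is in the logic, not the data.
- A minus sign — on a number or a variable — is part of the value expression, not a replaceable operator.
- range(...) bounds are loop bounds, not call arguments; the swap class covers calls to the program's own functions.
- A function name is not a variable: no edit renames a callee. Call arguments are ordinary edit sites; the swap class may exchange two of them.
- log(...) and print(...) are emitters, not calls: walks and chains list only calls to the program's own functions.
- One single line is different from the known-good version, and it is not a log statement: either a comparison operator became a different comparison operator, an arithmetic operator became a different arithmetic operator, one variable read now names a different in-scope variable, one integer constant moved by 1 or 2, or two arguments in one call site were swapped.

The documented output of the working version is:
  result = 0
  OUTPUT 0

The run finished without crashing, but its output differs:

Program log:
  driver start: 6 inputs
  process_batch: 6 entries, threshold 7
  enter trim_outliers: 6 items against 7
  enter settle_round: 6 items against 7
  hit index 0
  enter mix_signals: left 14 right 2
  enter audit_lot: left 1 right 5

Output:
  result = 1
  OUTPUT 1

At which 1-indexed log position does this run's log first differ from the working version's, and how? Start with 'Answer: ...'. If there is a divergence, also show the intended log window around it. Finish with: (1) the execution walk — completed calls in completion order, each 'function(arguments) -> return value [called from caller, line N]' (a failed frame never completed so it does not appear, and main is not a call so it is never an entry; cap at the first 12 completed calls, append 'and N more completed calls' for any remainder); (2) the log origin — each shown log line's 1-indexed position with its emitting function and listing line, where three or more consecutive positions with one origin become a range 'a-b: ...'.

Answer: at position 7 the run shows 'enter audit_lot: left 1 right 5' where the working version logs 'enter audit_lot: left 0 right 5'.
Intended log window:
  5: hit index 0
  6: enter mix_signals: left 14 right 2
  7: enter audit_lot: left 0 right 5
Execution walk:
  settle_round([7, 2, 1, 2, 8, 9], 7) -> 0  [called from trim_outliers, line 9]
  trim_outliers([7, 2, 1, 2, 8, 9], 7) -> 14  [called from process_batch, line 22]
  mix_signals(14, 2) -> 1  [called from process_batch, line 24]
  process_batch([7, 2, 1, 2, 8, 9], 7) -> 1  [called from main, line 36]
  audit_lot(1, 5) -> 1  [called from main, line 37]
Log origins:
  1: from main, line 35
  2: from process_batch, line 21
  3: from trim_outliers, line 8
  4: from settle_round, line 2
  5: from trim_outliers, line 10
  6: from mix_signals, line 15
  7: from audit_lot, line 27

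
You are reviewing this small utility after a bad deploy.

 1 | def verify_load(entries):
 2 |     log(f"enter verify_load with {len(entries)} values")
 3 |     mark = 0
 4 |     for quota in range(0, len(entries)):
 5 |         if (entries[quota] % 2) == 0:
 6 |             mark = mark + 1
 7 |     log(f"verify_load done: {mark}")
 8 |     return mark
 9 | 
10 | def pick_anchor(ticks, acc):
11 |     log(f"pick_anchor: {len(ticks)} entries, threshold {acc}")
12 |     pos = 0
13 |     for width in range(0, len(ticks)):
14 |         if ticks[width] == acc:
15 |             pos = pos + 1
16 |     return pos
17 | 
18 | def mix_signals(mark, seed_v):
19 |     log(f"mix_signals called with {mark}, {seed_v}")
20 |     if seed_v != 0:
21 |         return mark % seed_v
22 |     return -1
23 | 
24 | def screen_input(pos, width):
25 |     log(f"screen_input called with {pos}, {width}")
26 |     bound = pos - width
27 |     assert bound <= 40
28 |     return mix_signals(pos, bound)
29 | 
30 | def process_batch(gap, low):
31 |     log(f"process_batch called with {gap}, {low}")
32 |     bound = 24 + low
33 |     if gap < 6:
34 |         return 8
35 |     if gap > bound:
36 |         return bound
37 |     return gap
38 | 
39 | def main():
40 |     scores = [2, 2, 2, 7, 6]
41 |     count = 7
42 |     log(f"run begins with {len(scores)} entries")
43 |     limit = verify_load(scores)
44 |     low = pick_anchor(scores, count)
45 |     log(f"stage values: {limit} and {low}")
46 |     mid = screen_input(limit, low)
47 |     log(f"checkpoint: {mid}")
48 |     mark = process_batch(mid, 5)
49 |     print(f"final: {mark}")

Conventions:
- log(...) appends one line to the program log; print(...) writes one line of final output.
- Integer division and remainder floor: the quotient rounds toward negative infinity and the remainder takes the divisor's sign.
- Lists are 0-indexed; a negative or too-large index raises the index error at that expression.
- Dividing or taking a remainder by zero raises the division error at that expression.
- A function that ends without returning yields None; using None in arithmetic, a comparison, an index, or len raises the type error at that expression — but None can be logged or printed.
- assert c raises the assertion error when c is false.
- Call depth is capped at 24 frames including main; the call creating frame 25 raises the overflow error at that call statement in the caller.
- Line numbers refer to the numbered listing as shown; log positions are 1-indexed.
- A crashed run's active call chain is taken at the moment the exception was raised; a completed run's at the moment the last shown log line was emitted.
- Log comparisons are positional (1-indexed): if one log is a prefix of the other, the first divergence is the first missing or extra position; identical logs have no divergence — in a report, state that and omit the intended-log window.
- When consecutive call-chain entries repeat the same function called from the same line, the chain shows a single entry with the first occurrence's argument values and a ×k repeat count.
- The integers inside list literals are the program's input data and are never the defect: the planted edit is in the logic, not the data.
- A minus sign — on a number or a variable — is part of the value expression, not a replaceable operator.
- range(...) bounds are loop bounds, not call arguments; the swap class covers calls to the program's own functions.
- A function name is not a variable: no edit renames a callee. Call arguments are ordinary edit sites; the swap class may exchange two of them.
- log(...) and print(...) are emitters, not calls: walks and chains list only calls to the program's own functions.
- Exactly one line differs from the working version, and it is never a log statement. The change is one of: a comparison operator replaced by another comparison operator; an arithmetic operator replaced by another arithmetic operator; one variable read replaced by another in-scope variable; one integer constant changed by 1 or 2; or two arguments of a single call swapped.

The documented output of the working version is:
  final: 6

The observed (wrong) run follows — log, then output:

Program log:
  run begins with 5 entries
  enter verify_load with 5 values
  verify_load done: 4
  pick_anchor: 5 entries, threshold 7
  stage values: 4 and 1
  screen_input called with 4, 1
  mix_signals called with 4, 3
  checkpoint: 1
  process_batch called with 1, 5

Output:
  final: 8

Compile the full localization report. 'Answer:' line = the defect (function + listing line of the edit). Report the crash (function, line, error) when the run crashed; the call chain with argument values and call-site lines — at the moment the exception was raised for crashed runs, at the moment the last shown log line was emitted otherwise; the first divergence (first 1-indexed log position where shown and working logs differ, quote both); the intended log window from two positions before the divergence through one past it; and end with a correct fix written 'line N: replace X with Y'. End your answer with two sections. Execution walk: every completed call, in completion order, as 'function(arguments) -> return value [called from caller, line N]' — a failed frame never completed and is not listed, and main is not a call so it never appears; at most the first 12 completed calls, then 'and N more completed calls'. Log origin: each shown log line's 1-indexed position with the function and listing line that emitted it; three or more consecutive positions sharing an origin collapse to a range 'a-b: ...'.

Answer: the defect is in process_batch at line 34.
Key fact: No log line changed; the fault shows up purely in the output.
Call chain: main -> process_batch(1, 5) (called at line 48).
First divergence: there is none — every log position agrees.
Execution walk:
  verify_load([2, 2, 2, 7, 6]) -> 4  [called from main, line 43]
  pick_anchor([2, 2, 2, 7, 6], 7) -> 1  [called from main, line 44]
  mix_signals(4, 3) -> 1  [called from screen_input, line 28]
  screen_input(4, 1) -> 1  [called from main, line 46]
  process_batch(1, 5) -> 8  [called from main, line 48]
Log origins:
  1: emitted by main (line 42)
  2: emitted by verify_load (line 2)
  3: emitted by verify_load (line 7)
  4: emitted by pick_anchor (line 11)
  5: emitted by main (line 45)
  6: emitted by screen_input (line 25)
  7: emitted by mix_signals (line 19)
  8: emitted by main (line 47)
  9: emitted by process_batch (line 31)
A correct fix: line 34: replace `8` with `6`.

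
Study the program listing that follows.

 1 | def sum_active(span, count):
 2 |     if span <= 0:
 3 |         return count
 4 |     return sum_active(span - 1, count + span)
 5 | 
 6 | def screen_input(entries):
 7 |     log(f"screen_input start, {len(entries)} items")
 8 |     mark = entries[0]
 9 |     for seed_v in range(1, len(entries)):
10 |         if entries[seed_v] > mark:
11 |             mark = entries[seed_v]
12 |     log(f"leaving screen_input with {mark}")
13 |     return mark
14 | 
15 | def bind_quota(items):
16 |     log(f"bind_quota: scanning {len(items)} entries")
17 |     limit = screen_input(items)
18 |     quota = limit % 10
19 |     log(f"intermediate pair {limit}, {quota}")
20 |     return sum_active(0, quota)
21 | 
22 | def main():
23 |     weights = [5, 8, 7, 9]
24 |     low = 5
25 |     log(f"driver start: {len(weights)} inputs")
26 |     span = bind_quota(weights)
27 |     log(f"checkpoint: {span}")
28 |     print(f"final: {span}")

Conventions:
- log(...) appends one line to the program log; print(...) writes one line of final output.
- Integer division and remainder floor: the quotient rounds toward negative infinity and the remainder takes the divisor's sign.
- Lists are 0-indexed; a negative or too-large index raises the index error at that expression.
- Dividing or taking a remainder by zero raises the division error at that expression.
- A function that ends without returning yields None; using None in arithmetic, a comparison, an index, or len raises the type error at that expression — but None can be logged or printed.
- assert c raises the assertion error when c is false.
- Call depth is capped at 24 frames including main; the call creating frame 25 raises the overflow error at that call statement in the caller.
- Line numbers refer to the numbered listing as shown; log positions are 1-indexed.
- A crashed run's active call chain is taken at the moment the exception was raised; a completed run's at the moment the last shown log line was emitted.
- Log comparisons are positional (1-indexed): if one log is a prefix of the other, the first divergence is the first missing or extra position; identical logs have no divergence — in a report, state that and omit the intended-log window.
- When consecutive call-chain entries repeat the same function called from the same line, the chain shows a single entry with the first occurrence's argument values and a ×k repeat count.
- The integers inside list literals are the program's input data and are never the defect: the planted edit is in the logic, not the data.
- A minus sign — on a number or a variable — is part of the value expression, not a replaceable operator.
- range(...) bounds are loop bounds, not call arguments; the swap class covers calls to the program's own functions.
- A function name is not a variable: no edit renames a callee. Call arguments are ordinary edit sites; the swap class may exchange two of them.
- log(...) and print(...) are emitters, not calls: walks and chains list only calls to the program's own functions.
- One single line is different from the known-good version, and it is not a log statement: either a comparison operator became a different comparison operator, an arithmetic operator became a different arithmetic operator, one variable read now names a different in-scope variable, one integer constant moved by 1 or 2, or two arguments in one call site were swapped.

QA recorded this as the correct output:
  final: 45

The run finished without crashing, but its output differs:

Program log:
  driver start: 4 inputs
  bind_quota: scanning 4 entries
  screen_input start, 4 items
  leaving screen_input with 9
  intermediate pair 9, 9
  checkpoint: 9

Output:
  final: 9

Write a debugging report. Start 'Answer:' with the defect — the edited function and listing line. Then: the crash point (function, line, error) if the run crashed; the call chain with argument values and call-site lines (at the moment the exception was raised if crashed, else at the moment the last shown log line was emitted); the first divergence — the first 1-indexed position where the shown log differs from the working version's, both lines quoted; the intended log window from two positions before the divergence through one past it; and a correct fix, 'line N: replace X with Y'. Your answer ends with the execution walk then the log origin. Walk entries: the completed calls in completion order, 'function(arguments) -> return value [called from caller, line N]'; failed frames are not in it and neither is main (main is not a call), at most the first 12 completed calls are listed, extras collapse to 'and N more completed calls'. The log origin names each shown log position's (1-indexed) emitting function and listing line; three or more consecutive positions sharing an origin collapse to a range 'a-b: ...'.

Answer: the defect is in bind_quota at line 20.
Key observation: Log line 6 is where behavior first shows: 'checkpoint: 9' appears instead of 'checkpoint: 45'.
Call chain: main.
First divergence: position 6 — shown 'checkpoint: 9', intended 'checkpoint: 45'.
Intended log window:
  4: leaving screen_input with 9
  5: intermediate pair 9, 9
  6: checkpoint: 45
Execution walk:
  screen_input([5, 8, 7, 9]) -> 9  [called from bind_quota, line 17]
  sum_active(0, 9) -> 9  [called from bind_quota, line 20]
  bind_quota([5, 8, 7, 9]) -> 9  [called from main, line 26]
Origin of each log line:
  1 — main, line 25
  2 — bind_quota, line 16
  3 — screen_input, line 7
  4 — screen_input, line 12
  5 — bind_quota, line 19
  6 — main, line 27
A correct fix: line 20: replace `sum_active(0, quota)` with `sum_active(quota, 0)`.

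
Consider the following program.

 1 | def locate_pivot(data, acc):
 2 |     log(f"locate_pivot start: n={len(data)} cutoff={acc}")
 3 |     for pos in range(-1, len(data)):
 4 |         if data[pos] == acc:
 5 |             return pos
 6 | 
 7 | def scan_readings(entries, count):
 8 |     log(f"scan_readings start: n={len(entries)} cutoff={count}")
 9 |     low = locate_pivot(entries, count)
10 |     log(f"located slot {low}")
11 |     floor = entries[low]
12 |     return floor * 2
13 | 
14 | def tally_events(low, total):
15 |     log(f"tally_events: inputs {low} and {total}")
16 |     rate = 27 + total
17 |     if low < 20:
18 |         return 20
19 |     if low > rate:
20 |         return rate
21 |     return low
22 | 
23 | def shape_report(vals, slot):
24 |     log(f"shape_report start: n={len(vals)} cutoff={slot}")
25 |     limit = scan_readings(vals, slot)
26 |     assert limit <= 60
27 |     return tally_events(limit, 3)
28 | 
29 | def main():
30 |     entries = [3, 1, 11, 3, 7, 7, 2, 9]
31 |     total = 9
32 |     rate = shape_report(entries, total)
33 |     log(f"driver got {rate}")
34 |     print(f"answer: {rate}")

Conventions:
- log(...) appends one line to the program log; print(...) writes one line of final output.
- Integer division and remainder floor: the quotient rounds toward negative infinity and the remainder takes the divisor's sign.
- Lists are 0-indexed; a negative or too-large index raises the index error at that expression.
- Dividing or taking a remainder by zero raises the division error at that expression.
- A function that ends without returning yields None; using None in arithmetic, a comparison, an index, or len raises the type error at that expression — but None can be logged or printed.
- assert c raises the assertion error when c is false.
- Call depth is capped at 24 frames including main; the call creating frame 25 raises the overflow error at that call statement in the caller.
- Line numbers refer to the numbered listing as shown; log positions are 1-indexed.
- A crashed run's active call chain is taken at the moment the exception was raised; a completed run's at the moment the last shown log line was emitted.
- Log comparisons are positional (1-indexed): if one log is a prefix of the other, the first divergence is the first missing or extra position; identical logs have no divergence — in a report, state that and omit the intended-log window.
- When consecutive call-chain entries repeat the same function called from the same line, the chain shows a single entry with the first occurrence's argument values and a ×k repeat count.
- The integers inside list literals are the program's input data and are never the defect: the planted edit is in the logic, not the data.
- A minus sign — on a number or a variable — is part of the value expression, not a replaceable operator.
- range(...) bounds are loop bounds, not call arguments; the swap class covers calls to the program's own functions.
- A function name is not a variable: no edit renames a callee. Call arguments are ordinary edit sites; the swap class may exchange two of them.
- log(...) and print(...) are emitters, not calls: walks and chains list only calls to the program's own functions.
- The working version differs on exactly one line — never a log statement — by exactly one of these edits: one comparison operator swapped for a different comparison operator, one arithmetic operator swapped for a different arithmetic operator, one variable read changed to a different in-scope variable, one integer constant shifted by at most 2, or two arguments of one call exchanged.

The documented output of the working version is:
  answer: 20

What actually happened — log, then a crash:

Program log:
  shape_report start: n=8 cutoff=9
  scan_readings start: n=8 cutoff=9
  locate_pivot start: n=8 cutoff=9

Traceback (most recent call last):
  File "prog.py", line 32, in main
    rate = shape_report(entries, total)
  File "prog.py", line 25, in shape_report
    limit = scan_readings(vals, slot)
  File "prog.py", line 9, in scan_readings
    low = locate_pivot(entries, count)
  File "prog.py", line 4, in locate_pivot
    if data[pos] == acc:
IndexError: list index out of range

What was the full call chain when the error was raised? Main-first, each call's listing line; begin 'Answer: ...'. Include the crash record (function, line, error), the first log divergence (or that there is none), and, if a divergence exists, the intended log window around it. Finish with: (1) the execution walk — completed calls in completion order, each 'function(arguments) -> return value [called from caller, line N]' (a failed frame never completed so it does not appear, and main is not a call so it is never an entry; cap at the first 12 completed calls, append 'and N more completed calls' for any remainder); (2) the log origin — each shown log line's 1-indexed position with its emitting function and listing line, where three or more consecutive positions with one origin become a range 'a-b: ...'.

Answer: main -> shape_report (called at line 32) -> scan_readings (called at line 25) -> locate_pivot (called at line 9).
Core observation: A complete run would log 'located slot 7' next, but this one stopped at 3 lines.
Crash: locate_pivot, line 4, IndexError.
First divergence: position 4; the shown log stops at 3 lines while the working version next logs 'located slot 7'.
Intended log window:
  2: scan_readings start: n=8 cutoff=9
  3: locate_pivot start: n=8 cutoff=9
  4: located slot 7
  5: tally_events: inputs 18 and 3
Execution walk:
  (no call completed)
Log origin:
  1: logged in shape_report at line 24
  2: logged in scan_readings at line 8
  3: logged in locate_pivot at line 2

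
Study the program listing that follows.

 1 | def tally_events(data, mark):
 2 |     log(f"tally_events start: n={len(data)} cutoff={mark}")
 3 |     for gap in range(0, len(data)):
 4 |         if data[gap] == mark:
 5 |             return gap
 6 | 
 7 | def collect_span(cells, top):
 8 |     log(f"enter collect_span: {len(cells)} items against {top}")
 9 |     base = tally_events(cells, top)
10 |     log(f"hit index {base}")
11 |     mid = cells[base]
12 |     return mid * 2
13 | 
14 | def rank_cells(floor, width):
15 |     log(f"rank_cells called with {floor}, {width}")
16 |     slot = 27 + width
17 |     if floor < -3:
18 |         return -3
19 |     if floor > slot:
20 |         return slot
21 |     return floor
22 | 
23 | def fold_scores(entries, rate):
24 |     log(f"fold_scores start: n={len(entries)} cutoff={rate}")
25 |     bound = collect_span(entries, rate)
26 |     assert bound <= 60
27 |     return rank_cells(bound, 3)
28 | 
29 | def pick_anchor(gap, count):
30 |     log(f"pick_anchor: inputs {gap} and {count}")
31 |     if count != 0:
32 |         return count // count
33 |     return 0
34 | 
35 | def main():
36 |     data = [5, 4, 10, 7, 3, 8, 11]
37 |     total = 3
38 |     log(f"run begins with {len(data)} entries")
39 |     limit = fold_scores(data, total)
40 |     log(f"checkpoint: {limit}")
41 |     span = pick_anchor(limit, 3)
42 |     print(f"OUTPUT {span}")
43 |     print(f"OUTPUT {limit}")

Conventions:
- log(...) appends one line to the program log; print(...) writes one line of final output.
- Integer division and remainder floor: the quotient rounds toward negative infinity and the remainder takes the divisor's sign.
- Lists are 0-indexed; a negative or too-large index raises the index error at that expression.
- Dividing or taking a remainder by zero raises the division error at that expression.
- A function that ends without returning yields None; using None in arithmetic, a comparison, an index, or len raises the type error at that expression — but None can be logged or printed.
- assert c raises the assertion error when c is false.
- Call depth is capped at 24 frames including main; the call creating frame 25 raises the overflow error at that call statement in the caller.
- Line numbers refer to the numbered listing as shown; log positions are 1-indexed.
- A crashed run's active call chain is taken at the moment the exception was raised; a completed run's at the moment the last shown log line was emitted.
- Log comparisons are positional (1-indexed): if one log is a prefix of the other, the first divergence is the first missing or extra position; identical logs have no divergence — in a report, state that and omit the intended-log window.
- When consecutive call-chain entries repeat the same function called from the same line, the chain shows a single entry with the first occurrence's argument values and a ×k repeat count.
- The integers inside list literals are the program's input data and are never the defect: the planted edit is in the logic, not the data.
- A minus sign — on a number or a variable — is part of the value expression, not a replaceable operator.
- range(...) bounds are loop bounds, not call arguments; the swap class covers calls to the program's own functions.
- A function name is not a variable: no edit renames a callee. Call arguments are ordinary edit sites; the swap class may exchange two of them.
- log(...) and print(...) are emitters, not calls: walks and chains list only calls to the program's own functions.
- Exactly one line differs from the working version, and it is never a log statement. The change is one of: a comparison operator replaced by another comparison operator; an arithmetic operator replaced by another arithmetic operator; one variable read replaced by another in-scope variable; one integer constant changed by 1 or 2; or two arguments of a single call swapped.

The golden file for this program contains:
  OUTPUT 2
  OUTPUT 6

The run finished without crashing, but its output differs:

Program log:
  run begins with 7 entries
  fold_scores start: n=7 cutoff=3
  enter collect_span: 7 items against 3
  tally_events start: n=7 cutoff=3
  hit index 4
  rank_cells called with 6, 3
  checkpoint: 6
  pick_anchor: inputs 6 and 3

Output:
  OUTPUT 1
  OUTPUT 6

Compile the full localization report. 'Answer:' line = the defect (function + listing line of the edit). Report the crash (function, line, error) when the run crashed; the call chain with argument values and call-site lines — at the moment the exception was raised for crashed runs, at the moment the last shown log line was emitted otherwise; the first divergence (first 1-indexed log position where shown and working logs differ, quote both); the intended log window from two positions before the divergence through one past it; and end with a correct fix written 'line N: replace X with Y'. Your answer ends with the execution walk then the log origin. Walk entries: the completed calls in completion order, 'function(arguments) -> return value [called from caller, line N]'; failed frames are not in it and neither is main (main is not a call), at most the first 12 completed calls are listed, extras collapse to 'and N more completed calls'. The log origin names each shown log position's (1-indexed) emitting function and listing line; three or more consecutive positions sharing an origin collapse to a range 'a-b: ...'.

Answer: the defect is in pick_anchor at line 32.
Key observation: The logs agree in full; only the final output differs.
Call chain: main -> pick_anchor(6, 3) (called at line 41).
First divergence: there is none — every log position agrees.
Execution walk:
  tally_events([5, 4, 10, 7, 3, 8, 11], 3) -> 4  [called from collect_span, line 9]
  collect_span([5, 4, 10, 7, 3, 8, 11], 3) -> 6  [called from fold_scores, line 25]
  rank_cells(6, 3) -> 6  [called from fold_scores, line 27]
  fold_scores([5, 4, 10, 7, 3, 8, 11], 3) -> 6  [called from main, line 39]
  pick_anchor(6, 3) -> 1  [called from main, line 41]
Log origin:
  1: logged in main at line 38
  2: logged in fold_scores at line 24
  3: logged in collect_span at line 8
  4: logged in tally_events at line 2
  5: logged in collect_span at line 10
  6: logged in rank_cells at line 15
  7: logged in main at line 40
  8: logged in pick_anchor at line 30
A correct fix: line 32: replace `count // count` with `gap // count`.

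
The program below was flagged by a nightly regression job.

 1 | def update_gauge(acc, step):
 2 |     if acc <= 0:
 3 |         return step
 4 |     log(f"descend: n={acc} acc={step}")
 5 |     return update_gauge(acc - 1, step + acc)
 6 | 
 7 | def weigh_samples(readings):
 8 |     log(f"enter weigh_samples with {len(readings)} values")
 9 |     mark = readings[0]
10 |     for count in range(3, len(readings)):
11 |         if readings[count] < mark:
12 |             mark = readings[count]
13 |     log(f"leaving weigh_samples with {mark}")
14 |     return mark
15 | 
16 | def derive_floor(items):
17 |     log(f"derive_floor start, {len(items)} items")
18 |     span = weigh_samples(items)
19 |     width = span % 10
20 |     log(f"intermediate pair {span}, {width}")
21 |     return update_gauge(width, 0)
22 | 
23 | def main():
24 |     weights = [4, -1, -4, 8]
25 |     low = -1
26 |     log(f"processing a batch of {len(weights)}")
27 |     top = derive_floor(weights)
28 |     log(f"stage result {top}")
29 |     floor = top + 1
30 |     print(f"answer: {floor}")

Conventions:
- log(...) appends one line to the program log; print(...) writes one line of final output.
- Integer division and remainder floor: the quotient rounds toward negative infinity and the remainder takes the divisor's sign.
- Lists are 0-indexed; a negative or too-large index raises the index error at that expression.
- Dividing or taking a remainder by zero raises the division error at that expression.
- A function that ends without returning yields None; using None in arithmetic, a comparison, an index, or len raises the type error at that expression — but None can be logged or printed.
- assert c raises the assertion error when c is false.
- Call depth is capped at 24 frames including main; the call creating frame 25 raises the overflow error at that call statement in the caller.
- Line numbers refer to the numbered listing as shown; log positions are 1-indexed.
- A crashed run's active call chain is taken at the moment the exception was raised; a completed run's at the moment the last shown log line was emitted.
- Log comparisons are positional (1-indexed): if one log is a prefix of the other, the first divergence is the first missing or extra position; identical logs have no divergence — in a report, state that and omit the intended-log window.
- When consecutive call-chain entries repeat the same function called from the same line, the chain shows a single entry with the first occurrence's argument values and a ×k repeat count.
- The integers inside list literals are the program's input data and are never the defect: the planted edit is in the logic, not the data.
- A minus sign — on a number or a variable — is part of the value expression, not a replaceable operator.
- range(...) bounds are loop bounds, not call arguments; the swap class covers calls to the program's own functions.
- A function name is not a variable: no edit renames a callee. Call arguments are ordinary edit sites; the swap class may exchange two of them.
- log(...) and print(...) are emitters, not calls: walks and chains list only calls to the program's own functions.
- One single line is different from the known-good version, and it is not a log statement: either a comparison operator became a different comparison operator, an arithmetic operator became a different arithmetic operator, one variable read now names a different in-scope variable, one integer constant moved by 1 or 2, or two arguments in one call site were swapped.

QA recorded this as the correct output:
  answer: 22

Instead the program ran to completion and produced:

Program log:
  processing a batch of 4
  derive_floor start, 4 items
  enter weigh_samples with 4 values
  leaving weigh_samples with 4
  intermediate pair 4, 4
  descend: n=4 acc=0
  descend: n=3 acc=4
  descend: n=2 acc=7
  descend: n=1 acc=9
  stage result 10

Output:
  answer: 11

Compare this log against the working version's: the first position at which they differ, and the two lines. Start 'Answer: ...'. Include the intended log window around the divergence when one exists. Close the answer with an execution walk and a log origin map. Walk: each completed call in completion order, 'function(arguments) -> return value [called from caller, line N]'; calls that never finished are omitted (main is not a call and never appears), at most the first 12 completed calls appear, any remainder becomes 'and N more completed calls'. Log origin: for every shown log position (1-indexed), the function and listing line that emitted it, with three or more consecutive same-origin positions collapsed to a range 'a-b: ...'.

Answer: position 4 — the shown line 'leaving weigh_samples with 4' should read 'leaving weigh_samples with -4'.
Intended log window:
  2: derive_floor start, 4 items
  3: enter weigh_samples with 4 values
  4: leaving weigh_samples with -4
  5: intermediate pair -4, 6
Execution walk:
  weigh_samples([4, -1, -4, 8]) -> 4  [called from derive_floor, line 18]
  update_gauge(0, 10) -> 10  [called from update_gauge, line 5]
  update_gauge(1, 9) -> 10  [called from update_gauge, line 5]
  update_gauge(2, 7) -> 10  [called from update_gauge, line 5]
  update_gauge(3, 4) -> 10  [called from update_gauge, line 5]
  update_gauge(4, 0) -> 10  [called from derive_floor, line 21]
  derive_floor([4, -1, -4, 8]) -> 10  [called from main, line 27]
Log origins:
  1 — main, line 26
  2 — derive_floor, line 17
  3 — weigh_samples, line 8
  4 — weigh_samples, line 13
  5 — derive_floor, line 20
  6-9 — update_gauge, line 4
  10 — main, line 28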